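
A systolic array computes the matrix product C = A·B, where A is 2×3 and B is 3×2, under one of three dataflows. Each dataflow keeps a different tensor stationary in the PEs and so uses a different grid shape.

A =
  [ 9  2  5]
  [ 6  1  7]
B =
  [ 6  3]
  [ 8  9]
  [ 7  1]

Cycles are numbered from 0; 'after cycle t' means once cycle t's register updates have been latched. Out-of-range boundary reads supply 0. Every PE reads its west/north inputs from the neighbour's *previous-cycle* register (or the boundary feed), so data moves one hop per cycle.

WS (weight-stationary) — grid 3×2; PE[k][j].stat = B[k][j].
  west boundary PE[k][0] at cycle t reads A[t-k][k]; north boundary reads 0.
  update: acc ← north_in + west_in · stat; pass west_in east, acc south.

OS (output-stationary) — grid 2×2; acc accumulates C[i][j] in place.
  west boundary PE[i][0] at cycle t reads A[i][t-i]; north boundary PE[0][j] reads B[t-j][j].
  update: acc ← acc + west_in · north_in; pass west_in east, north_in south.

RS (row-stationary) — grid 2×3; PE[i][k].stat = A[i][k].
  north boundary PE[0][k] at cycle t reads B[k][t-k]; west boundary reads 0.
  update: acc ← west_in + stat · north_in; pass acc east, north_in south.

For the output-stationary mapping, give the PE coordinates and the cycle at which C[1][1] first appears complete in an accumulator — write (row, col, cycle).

(row, col, cycle) = (1, 1, 4)

OS — PE[1][1] is where C[1][1] collects:
  step 0 · PE1,1: acc=0; fwd→0 fwd↓0
  step 1 · PE1,1: acc=0; fwd→0 fwd↓0
  step 2 · PE1,1: acc=18; fwd→6 fwd↓3
  step 3 · PE1,1: acc=27; fwd→1 fwd↓9
  step 4 · PE1,1: acc=34; fwd→7 fwd↓1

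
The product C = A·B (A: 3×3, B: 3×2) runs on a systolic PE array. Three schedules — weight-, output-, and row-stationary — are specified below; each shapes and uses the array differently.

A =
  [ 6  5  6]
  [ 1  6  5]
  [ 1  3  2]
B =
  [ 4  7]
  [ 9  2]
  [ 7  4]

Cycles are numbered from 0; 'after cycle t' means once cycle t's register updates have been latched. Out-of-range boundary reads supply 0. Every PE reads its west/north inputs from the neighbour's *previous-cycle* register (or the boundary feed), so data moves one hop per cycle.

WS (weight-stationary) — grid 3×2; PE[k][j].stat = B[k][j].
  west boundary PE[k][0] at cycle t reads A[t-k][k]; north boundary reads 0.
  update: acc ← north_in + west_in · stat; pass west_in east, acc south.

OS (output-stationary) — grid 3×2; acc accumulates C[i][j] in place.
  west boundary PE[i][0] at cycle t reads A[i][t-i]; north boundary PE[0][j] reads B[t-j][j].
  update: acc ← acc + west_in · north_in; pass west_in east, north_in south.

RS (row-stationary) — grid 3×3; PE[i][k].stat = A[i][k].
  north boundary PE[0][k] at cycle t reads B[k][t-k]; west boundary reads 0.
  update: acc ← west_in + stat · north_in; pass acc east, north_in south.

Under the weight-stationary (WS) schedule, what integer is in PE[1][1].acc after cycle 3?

Tracing WS — 3×2 array, target PE[1][1]:
  t=0 PE[0][1]: acc=0 h=0 v=0
  t=0 PE[1][0]: acc=0 h=0 v=0
  t=0 PE[1][1]: acc=0 h=0 v=0
  t=1 PE[0][1]: acc=42 h=6 v=42
  t=1 PE[1][0]: acc=69 h=5 v=69
  t=1 PE[1][1]: acc=0 h=0 v=0
  t=2 PE[0][1]: acc=7 h=1 v=7
  t=2 PE[1][0]: acc=58 h=6 v=58
  t=2 PE[1][1]: acc=52 h=5 v=52
  t=3 PE[0][1]: acc=7 h=1 v=7
  t=3 PE[1][0]: acc=31 h=3 v=31
  t=3 PE[1][1]: acc=19 h=6 v=19

PE[1][1].acc = 19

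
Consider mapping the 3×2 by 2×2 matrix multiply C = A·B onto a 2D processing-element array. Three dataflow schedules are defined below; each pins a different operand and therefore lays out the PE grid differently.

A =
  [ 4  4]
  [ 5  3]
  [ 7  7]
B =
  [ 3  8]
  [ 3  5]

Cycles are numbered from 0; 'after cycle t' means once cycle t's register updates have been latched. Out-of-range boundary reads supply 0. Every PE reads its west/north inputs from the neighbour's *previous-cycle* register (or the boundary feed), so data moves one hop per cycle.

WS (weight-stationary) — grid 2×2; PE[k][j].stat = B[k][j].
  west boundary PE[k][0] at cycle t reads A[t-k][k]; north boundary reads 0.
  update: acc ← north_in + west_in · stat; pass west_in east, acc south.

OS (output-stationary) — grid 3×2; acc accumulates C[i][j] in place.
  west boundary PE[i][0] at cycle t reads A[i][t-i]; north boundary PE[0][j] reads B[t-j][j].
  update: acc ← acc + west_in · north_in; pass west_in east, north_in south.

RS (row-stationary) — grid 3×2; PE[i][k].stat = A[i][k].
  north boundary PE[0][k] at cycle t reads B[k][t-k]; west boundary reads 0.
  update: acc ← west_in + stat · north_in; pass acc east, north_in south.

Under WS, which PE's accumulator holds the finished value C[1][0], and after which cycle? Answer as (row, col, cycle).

Under WS, C[1][0] lands at PE[1][0]:
  cycle 0: PE[1][0] → acc 0, east 0, south 0
  cycle 1: PE[1][0] → acc 24, east 4, south 24
  cycle 2: PE[1][0] → acc 24, east 3, south 24

(row, col, cycle) = (1, 0, 2)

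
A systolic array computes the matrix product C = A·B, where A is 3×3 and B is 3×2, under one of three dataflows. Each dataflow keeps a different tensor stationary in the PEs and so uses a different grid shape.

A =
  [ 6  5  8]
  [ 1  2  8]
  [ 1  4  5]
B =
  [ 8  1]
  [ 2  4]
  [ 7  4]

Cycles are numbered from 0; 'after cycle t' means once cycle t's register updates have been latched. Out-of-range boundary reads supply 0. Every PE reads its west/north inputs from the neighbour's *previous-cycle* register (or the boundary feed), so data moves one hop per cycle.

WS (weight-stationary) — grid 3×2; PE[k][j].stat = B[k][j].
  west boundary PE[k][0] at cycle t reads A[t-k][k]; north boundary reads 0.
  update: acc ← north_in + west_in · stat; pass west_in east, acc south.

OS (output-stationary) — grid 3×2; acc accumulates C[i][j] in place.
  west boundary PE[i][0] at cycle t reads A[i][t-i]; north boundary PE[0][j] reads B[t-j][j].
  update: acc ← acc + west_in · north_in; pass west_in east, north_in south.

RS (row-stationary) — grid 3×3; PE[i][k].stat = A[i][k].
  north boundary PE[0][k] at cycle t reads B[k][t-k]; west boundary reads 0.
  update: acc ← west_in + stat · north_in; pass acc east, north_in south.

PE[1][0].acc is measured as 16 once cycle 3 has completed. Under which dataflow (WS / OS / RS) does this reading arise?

dataflow = WS

— WS: 3×2; PE[1][0] trace:
  step 0 · PE1,0: acc=0; fwd→0 fwd↓0
  step 1 · PE1,0: acc=58; fwd→5 fwd↓58
  step 2 · PE1,0: acc=12; fwd→2 fwd↓12
  step 3 · PE1,0: acc=16; fwd→4 fwd↓16
— OS: 3×2; PE[1][0] trace:
  step 0 · PE1,0: acc=0; fwd→0 fwd↓0
  step 1 · PE1,0: acc=8; fwd→1 fwd↓8
  step 2 · PE1,0: acc=12; fwd→2 fwd↓2
  step 3 · PE1,0: acc=68; fwd→8 fwd↓7
— RS: 3×3; PE[1][0] trace:
  step 0 · PE1,0: acc=0; fwd→0 fwd↓0
  step 1 · PE1,0: acc=8; fwd→8 fwd↓8
  step 2 · PE1,0: acc=1; fwd→1 fwd↓1
  step 3 · PE1,0: acc=0; fwd→0 fwd↓0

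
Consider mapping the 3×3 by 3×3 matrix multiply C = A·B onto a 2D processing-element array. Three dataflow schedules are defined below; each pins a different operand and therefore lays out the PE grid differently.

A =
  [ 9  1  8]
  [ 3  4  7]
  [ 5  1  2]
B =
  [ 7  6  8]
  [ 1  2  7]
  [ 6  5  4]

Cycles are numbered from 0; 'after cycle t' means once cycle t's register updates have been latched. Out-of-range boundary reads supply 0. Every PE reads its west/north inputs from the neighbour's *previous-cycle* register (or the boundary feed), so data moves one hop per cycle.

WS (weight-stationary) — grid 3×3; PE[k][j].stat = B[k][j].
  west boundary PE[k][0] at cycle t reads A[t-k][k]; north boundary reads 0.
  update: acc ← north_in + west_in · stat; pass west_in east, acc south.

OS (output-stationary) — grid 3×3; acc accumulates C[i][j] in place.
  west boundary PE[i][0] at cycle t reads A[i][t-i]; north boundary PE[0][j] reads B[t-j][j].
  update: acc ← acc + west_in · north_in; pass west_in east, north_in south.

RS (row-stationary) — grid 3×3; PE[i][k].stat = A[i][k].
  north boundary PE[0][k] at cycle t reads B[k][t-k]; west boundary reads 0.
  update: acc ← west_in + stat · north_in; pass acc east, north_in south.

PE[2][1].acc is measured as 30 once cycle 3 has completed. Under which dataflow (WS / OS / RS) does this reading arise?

dataflow = OS

— WS: 3×3; PE[2][1] trace:
  step 0 · PE2,1: acc=0; fwd→0 fwd↓0
  step 1 · PE2,1: acc=0; fwd→0 fwd↓0
  step 2 · PE2,1: acc=0; fwd→0 fwd↓0
  step 3 · PE2,1: acc=96; fwd→8 fwd↓96
— OS: 3×3; PE[2][1] trace:
  step 0 · PE2,1: acc=0; fwd→0 fwd↓0
  step 1 · PE2,1: acc=0; fwd→0 fwd↓0
  step 2 · PE2,1: acc=0; fwd→0 fwd↓0
  step 3 · PE2,1: acc=30; fwd→5 fwd↓6
— RS: 3×3; PE[2][1] trace:
  step 0 · PE2,1: acc=0; fwd→0 fwd↓0
  step 1 · PE2,1: acc=0; fwd→0 fwd↓0
  step 2 · PE2,1: acc=0; fwd→0 fwd↓0
  step 3 · PE2,1: acc=36; fwd→36 fwd↓1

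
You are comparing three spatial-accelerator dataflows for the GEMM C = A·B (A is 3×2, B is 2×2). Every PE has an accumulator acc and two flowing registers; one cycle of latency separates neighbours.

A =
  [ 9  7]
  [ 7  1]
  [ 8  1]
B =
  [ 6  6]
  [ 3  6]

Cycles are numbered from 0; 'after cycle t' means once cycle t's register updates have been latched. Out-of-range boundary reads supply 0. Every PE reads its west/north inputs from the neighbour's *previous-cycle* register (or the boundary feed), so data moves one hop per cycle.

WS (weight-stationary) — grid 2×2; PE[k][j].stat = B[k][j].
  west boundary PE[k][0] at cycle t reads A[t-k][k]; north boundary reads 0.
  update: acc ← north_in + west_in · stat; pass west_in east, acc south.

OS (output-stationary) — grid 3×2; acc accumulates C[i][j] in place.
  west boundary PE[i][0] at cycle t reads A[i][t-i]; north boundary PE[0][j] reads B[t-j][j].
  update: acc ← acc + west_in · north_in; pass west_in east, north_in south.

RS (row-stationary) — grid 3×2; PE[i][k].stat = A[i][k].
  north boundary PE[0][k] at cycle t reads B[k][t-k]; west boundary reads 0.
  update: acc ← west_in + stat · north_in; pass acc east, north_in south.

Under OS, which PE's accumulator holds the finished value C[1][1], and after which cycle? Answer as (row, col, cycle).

(row, col, cycle) = (1, 1, 3)

OS — PE[1][1] is where C[1][1] collects:
  0: (1,1).acc=0  regs=<0,0>
  1: (1,1).acc=0  regs=<0,0>
  2: (1,1).acc=42  regs=<7,6>
  3: (1,1).acc=48  regs=<1,6>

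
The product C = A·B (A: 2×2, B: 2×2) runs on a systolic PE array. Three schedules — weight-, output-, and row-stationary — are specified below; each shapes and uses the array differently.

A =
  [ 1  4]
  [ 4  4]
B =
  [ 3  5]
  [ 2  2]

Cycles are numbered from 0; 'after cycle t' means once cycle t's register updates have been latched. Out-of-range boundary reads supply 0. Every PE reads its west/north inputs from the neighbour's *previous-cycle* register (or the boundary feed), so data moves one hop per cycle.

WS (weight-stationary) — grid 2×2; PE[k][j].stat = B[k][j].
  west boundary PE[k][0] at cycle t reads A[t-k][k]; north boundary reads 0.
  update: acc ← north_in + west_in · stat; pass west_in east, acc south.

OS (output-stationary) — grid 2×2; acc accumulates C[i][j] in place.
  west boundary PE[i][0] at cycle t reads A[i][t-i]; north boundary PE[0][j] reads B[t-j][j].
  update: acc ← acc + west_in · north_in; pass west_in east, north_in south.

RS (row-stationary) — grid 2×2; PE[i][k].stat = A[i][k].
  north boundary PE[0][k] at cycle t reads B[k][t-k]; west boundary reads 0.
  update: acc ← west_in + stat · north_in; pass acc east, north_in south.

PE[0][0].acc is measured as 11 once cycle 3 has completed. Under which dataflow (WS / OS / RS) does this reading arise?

WS [2×2] PE[0][0] across cycles:
  c0 r0c0: 3 / 1 / 3
  c1 r0c0: 12 / 4 / 12
  c2 r0c0: 0 / 0 / 0
  c3 r0c0: 0 / 0 / 0
OS [2×2] PE[0][0] across cycles:
  c0 r0c0: 3 / 1 / 3
  c1 r0c0: 11 / 4 / 2
  c2 r0c0: 11 / 0 / 0
  c3 r0c0: 11 / 0 / 0
RS [2×2] PE[0][0] across cycles:
  c0 r0c0: 3 / 3 / 3
  c1 r0c0: 5 / 5 / 5
  c2 r0c0: 0 / 0 / 0
  c3 r0c0: 0 / 0 / 0

dataflow = OS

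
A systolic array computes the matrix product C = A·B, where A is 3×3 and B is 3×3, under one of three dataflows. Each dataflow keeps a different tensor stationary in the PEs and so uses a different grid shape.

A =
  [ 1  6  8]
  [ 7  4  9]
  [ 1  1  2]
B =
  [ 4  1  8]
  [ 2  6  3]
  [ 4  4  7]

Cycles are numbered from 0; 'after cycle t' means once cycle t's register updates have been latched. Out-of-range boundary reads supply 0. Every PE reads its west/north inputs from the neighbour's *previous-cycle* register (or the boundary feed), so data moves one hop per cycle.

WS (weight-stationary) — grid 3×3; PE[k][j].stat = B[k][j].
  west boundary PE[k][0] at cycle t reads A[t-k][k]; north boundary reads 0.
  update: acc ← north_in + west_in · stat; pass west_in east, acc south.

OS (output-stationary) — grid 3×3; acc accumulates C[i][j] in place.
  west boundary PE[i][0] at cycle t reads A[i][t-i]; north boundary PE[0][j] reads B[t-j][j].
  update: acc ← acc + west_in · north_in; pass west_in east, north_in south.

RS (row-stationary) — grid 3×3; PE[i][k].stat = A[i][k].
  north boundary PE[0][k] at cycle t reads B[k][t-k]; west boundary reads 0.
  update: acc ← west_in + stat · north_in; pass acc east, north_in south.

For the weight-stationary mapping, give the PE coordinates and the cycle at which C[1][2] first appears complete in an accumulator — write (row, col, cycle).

Under WS, C[1][2] lands at PE[2][2]:
  after 0 — PE[2][2] acc=0, pass-E 0, pass-S 0
  after 1 — PE[2][2] acc=0, pass-E 0, pass-S 0
  after 2 — PE[2][2] acc=0, pass-E 0, pass-S 0
  after 3 — PE[2][2] acc=0, pass-E 0, pass-S 0
  after 4 — PE[2][2] acc=82, pass-E 8, pass-S 82
  after 5 — PE[2][2] acc=131, pass-E 9, pass-S 131

(row, col, cycle) = (2, 2, 5)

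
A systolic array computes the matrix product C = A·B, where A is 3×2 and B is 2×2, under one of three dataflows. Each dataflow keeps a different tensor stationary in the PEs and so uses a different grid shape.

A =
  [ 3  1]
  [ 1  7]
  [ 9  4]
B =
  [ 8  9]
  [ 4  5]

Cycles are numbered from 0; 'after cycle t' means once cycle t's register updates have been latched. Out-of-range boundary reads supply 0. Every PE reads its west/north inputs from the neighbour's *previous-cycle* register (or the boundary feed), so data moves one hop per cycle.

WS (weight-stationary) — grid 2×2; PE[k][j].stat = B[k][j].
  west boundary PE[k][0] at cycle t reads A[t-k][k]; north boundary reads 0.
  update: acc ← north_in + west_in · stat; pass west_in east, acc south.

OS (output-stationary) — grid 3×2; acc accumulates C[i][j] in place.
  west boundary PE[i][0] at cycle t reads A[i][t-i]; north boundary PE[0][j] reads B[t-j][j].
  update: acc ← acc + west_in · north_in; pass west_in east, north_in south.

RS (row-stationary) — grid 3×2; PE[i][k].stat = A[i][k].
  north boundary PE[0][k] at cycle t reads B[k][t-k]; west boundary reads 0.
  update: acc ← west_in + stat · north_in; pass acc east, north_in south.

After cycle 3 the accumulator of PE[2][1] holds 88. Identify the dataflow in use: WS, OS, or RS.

— WS: 2×2 array has no PE[2][1].
Under OS (3×2), PE[2][1]:
  c0 r2c1: 0 / 0 / 0
  c1 r2c1: 0 / 0 / 0
  c2 r2c1: 0 / 0 / 0
  c3 r2c1: 81 / 9 / 9
Under RS (3×2), PE[2][1]:
  c0 r2c1: 0 / 0 / 0
  c1 r2c1: 0 / 0 / 0
  c2 r2c1: 0 / 0 / 0
  c3 r2c1: 88 / 88 / 4

dataflow = RS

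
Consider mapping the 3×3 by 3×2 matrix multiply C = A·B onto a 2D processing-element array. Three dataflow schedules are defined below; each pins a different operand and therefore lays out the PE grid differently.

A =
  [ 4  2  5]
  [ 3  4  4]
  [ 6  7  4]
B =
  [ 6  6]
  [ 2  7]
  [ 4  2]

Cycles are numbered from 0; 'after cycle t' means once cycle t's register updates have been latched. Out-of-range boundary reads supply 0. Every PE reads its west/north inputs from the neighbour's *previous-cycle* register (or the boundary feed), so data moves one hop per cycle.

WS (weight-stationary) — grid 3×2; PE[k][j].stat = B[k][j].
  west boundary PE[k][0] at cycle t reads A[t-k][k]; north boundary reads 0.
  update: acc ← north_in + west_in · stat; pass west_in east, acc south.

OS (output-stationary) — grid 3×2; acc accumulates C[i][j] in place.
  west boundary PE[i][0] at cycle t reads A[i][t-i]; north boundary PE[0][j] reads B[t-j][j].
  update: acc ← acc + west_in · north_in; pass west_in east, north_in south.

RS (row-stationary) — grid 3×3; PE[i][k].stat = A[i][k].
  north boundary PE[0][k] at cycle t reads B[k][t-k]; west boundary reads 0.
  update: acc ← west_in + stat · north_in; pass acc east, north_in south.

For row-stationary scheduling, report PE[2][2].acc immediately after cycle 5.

PE[2][2].acc = 93

RS (3×3). Following PE[2][2] plus its west/north inputs:
  cycle 0: PE[1][2] → acc 0, east 0, south 0
  cycle 0: PE[2][1] → acc 0, east 0, south 0
  cycle 0: PE[2][2] → acc 0, east 0, south 0
  cycle 1: PE[1][2] → acc 0, east 0, south 0
  cycle 1: PE[2][1] → acc 0, east 0, south 0
  cycle 1: PE[2][2] → acc 0, east 0, south 0
  cycle 2: PE[1][2] → acc 0, east 0, south 0
  cycle 2: PE[2][1] → acc 0, east 0, south 0
  cycle 2: PE[2][2] → acc 0, east 0, south 0
  cycle 3: PE[1][2] → acc 42, east 42, south 4
  cycle 3: PE[2][1] → acc 50, east 50, south 2
  cycle 3: PE[2][2] → acc 0, east 0, south 0
  cycle 4: PE[1][2] → acc 54, east 54, south 2
  cycle 4: PE[2][1] → acc 85, east 85, south 7
  cycle 4: PE[2][2] → acc 66, east 66, south 4
  cycle 5: PE[1][2] → acc 0, east 0, south 0
  cycle 5: PE[2][1] → acc 0, east 0, south 0
  cycle 5: PE[2][2] → acc 93, east 93, south 2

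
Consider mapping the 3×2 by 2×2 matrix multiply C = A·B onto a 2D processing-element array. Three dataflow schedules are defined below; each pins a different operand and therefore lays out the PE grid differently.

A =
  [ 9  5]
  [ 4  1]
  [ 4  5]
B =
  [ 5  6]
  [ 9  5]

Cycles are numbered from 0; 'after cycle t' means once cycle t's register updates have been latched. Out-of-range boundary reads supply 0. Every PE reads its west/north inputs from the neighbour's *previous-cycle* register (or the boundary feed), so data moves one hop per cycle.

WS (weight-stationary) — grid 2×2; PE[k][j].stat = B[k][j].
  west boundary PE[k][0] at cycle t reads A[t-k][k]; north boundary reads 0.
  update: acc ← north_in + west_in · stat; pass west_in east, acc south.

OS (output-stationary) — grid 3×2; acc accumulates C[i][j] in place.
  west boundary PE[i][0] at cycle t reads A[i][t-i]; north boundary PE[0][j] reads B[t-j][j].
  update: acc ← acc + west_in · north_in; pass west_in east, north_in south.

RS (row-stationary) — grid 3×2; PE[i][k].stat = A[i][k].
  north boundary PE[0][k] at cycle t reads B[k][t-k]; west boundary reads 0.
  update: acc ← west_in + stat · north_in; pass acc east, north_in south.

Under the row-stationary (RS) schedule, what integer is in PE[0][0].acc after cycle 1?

RS on a 3×2 grid — tracing PE[0][0] and its feeders:
  0: (0,0).acc=45  regs=<45,5>
  1: (0,0).acc=54  regs=<54,6>

PE[0][0].acc = 54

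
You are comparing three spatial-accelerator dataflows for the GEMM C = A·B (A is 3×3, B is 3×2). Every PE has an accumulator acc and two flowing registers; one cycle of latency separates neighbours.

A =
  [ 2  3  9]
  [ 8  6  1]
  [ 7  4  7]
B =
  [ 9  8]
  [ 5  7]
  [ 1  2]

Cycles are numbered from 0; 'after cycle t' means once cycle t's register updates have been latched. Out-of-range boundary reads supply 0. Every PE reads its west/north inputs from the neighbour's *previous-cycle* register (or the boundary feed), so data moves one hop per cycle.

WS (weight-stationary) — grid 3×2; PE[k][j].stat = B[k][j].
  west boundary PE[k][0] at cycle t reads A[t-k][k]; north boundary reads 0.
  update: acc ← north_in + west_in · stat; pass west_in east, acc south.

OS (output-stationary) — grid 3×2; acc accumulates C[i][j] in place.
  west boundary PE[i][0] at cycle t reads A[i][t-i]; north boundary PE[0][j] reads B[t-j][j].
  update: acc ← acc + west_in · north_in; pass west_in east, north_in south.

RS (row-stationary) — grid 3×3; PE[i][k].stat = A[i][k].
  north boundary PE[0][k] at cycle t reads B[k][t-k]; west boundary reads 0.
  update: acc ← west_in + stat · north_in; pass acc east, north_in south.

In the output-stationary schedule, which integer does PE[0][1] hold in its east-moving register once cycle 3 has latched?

Tracing OS — 3×2 array, target PE[0][1]:
  after 0 — PE[0][0] acc=18, pass-E 2, pass-S 9
  after 0 — PE[0][1] acc=0, pass-E 0, pass-S 0
  after 1 — PE[0][0] acc=33, pass-E 3, pass-S 5
  after 1 — PE[0][1] acc=16, pass-E 2, pass-S 8
  after 2 — PE[0][0] acc=42, pass-E 9, pass-S 1
  after 2 — PE[0][1] acc=37, pass-E 3, pass-S 7
  after 3 — PE[0][0] acc=42, pass-E 0, pass-S 0
  after 3 — PE[0][1] acc=55, pass-E 9, pass-S 2

register = 9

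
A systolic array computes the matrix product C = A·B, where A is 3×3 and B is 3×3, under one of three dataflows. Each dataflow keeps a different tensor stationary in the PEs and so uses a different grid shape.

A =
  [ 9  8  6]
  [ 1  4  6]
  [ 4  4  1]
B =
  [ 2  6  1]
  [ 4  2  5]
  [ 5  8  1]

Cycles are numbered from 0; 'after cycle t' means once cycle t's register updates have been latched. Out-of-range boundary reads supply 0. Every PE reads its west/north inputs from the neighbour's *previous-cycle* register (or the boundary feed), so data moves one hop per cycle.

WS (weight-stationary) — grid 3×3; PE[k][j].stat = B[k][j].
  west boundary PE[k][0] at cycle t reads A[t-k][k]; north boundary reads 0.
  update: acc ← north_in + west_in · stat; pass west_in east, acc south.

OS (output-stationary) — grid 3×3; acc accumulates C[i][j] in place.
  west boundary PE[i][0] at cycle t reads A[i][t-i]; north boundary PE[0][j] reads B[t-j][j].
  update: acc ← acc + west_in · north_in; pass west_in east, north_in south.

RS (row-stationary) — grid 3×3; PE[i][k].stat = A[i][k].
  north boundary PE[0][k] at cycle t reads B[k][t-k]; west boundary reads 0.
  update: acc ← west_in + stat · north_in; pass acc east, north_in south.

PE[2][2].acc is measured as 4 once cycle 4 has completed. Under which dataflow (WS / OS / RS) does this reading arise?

WS [3×3] PE[2][2] across cycles:
  [0] (2,2) acc=0 (h:0 v:0)
  [1] (2,2) acc=0 (h:0 v:0)
  [2] (2,2) acc=0 (h:0 v:0)
  [3] (2,2) acc=0 (h:0 v:0)
  [4] (2,2) acc=55 (h:6 v:55)
OS [3×3] PE[2][2] across cycles:
  [0] (2,2) acc=0 (h:0 v:0)
  [1] (2,2) acc=0 (h:0 v:0)
  [2] (2,2) acc=0 (h:0 v:0)
  [3] (2,2) acc=0 (h:0 v:0)
  [4] (2,2) acc=4 (h:4 v:1)
RS [3×3] PE[2][2] across cycles:
  [0] (2,2) acc=0 (h:0 v:0)
  [1] (2,2) acc=0 (h:0 v:0)
  [2] (2,2) acc=0 (h:0 v:0)
  [3] (2,2) acc=0 (h:0 v:0)
  [4] (2,2) acc=29 (h:29 v:5)

dataflow = OS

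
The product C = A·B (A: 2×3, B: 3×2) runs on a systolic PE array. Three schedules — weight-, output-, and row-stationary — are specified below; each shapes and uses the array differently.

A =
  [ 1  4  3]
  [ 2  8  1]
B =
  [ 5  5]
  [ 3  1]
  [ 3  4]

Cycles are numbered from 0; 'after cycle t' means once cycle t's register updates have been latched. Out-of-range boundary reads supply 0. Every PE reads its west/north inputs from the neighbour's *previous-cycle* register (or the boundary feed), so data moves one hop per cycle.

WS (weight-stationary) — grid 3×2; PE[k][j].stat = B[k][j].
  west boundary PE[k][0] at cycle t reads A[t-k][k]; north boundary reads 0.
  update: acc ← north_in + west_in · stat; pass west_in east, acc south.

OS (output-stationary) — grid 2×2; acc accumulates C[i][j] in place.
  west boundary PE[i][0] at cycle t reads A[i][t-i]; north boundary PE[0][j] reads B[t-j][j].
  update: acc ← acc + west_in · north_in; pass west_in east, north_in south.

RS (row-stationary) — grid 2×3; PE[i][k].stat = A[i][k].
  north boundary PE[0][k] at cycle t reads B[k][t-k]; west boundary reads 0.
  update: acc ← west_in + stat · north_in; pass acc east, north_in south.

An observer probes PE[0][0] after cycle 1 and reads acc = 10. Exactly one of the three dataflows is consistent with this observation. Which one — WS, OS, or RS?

Under WS (3×2), PE[0][0]:
  step 0 · PE0,0: acc=5; fwd→1 fwd↓5
  step 1 · PE0,0: acc=10; fwd→2 fwd↓10
Under OS (2×2), PE[0][0]:
  step 0 · PE0,0: acc=5; fwd→1 fwd↓5
  step 1 · PE0,0: acc=17; fwd→4 fwd↓3
Under RS (2×3), PE[0][0]:
  step 0 · PE0,0: acc=5; fwd→5 fwd↓5
  step 1 · PE0,0: acc=5; fwd→5 fwd↓5

dataflow = WS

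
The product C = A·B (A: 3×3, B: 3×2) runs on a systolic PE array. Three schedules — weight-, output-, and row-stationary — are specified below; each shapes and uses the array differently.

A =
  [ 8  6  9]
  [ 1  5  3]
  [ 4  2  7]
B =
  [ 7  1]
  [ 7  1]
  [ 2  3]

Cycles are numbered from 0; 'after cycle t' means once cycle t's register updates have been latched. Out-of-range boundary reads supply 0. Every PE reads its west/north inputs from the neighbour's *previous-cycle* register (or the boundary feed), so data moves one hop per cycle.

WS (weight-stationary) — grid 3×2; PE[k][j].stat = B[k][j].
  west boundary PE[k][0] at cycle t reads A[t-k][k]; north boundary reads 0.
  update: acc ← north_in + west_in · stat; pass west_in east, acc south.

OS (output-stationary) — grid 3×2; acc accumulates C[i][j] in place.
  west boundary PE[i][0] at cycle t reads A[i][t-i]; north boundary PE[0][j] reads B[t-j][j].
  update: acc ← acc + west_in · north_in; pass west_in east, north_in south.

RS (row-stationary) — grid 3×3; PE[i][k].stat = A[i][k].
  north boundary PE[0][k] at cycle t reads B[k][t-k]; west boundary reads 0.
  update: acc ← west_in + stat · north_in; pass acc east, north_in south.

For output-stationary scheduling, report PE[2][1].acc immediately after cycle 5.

PE[2][1].acc = 27

OS on a 3×2 grid — tracing PE[2][1] and its feeders:
  cycle 0: PE[1][1] → acc 0, east 0, south 0
  cycle 0: PE[2][0] → acc 0, east 0, south 0
  cycle 0: PE[2][1] → acc 0, east 0, south 0
  cycle 1: PE[1][1] → acc 0, east 0, south 0
  cycle 1: PE[2][0] → acc 0, east 0, south 0
  cycle 1: PE[2][1] → acc 0, east 0, south 0
  cycle 2: PE[1][1] → acc 1, east 1, south 1
  cycle 2: PE[2][0] → acc 28, east 4, south 7
  cycle 2: PE[2][1] → acc 0, east 0, south 0
  cycle 3: PE[1][1] → acc 6, east 5, south 1
  cycle 3: PE[2][0] → acc 42, east 2, south 7
  cycle 3: PE[2][1] → acc 4, east 4, south 1
  cycle 4: PE[1][1] → acc 15, east 3, south 3
  cycle 4: PE[2][0] → acc 56, east 7, south 2
  cycle 4: PE[2][1] → acc 6, east 2, south 1
  cycle 5: PE[1][1] → acc 15, east 0, south 0
  cycle 5: PE[2][0] → acc 56, east 0, south 0
  cycle 5: PE[2][1] → acc 27, east 7, south 3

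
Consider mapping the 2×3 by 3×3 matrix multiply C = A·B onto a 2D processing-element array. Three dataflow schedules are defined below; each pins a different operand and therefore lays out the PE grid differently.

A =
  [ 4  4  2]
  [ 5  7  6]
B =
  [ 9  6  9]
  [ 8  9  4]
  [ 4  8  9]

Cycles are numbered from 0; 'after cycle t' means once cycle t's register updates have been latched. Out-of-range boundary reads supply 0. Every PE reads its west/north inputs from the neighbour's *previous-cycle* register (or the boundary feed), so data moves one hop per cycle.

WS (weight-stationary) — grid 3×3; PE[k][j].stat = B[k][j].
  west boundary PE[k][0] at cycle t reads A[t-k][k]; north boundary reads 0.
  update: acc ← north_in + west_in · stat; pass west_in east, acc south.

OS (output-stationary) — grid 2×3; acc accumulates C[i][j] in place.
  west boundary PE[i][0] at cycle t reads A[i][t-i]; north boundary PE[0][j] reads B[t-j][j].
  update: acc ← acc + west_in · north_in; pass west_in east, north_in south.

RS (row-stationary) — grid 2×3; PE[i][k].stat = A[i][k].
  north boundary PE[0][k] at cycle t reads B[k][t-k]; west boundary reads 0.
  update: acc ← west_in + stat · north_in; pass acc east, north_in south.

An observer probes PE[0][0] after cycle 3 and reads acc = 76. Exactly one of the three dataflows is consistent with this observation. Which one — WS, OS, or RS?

— WS: 3×3; PE[0][0] trace:
  [0] (0,0) acc=36 (h:4 v:36)
  [1] (0,0) acc=45 (h:5 v:45)
  [2] (0,0) acc=0 (h:0 v:0)
  [3] (0,0) acc=0 (h:0 v:0)
— OS: 2×3; PE[0][0] trace:
  [0] (0,0) acc=36 (h:4 v:9)
  [1] (0,0) acc=68 (h:4 v:8)
  [2] (0,0) acc=76 (h:2 v:4)
  [3] (0,0) acc=76 (h:0 v:0)
— RS: 2×3; PE[0][0] trace:
  [0] (0,0) acc=36 (h:36 v:9)
  [1] (0,0) acc=24 (h:24 v:6)
  [2] (0,0) acc=36 (h:36 v:9)
  [3] (0,0) acc=0 (h:0 v:0)

dataflow = OS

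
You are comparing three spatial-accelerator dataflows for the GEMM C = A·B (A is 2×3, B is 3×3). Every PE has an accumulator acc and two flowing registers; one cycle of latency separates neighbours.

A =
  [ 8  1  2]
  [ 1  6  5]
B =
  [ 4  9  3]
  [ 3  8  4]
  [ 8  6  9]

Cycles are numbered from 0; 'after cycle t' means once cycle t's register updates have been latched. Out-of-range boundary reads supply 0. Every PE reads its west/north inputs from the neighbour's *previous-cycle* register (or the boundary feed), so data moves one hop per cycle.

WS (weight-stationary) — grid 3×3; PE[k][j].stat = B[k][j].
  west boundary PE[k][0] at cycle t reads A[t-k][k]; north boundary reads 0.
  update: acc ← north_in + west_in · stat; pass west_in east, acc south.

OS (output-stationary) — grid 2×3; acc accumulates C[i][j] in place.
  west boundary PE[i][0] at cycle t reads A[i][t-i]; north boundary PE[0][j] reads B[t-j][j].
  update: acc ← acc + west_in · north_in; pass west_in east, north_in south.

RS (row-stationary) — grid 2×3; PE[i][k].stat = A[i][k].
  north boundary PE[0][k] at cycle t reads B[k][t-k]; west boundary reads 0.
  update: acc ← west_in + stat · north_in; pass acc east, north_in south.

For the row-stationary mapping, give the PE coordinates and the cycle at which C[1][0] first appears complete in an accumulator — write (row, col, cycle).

RS — PE[1][2] is where C[1][0] collects:
  t=0 PE[1][2]: acc=0 h=0 v=0
  t=1 PE[1][2]: acc=0 h=0 v=0
  t=2 PE[1][2]: acc=0 h=0 v=0
  t=3 PE[1][2]: acc=62 h=62 v=8

(row, col, cycle) = (1, 2, 3)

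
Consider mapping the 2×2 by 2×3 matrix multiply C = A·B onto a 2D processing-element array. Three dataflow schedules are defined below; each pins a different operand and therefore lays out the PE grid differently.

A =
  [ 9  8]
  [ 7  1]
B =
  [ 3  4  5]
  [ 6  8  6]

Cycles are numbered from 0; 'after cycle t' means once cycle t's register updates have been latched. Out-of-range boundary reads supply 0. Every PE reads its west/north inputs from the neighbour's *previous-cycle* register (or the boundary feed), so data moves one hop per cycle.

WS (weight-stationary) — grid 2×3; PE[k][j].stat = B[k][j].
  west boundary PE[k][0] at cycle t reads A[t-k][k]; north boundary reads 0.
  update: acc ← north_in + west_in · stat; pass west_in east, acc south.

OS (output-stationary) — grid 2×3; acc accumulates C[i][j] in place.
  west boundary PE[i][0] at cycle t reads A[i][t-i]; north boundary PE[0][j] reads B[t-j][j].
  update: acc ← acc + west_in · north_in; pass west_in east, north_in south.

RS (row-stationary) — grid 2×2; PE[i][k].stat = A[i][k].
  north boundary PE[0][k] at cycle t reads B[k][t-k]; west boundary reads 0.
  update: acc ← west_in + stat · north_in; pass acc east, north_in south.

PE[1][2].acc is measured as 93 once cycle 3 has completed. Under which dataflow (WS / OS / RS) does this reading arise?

dataflow = WS

— WS: 2×3; PE[1][2] trace:
  0: (1,2).acc=0  regs=<0,0>
  1: (1,2).acc=0  regs=<0,0>
  2: (1,2).acc=0  regs=<0,0>
  3: (1,2).acc=93  regs=<8,93>
— OS: 2×3; PE[1][2] trace:
  0: (1,2).acc=0  regs=<0,0>
  1: (1,2).acc=0  regs=<0,0>
  2: (1,2).acc=0  regs=<0,0>
  3: (1,2).acc=35  regs=<7,5>
RS: PE[1][2] is outside its 2×2 grid.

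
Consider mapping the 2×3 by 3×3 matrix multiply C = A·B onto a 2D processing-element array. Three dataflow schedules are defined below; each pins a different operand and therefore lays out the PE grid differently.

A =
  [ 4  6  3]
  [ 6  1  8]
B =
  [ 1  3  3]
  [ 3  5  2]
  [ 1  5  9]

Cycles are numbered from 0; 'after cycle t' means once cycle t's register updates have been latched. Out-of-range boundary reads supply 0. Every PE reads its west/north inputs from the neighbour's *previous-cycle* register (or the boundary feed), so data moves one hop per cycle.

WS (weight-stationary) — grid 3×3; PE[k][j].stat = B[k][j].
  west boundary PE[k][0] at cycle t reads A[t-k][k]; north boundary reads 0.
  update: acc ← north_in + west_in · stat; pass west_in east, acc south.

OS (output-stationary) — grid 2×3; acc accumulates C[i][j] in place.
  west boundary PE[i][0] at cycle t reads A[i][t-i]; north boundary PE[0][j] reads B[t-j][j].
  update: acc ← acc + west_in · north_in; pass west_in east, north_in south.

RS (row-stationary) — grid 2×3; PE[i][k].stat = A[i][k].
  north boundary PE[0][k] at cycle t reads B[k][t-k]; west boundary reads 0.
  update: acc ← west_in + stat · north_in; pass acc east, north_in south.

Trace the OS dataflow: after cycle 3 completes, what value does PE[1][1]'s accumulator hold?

Tracing OS — 2×3 array, target PE[1][1]:
  0: (0,1).acc=0  regs=<0,0>
  0: (1,0).acc=0  regs=<0,0>
  0: (1,1).acc=0  regs=<0,0>
  1: (0,1).acc=12  regs=<4,3>
  1: (1,0).acc=6  regs=<6,1>
  1: (1,1).acc=0  regs=<0,0>
  2: (0,1).acc=42  regs=<6,5>
  2: (1,0).acc=9  regs=<1,3>
  2: (1,1).acc=18  regs=<6,3>
  3: (0,1).acc=57  regs=<3,5>
  3: (1,0).acc=17  regs=<8,1>
  3: (1,1).acc=23  regs=<1,5>

PE[1][1].acc = 23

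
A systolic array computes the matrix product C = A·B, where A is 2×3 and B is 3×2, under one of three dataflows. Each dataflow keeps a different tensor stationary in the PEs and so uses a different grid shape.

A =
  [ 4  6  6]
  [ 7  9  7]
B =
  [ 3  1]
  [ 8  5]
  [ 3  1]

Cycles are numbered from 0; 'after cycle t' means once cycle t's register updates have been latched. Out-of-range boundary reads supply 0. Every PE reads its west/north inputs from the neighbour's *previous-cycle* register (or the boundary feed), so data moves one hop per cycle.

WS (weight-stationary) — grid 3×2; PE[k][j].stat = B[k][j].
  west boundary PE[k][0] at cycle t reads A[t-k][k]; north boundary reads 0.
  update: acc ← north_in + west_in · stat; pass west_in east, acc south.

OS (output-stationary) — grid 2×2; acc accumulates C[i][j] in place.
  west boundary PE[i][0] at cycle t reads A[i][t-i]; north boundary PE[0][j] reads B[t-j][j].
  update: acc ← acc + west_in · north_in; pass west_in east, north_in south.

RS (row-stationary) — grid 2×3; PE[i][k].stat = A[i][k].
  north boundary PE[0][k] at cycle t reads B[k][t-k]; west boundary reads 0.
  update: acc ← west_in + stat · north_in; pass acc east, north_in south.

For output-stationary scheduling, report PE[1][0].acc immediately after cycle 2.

OS 2×2: PE[1][0] cycle-by-cycle (with neighbour feeds):
  @0  [0,0]  acc 12  |  →4  ↓3
  @0  [1,0]  acc 0  |  →0  ↓0
  @1  [0,0]  acc 60  |  →6  ↓8
  @1  [1,0]  acc 21  |  →7  ↓3
  @2  [0,0]  acc 78  |  →6  ↓3
  @2  [1,0]  acc 93  |  →9  ↓8

PE[1][0].acc = 93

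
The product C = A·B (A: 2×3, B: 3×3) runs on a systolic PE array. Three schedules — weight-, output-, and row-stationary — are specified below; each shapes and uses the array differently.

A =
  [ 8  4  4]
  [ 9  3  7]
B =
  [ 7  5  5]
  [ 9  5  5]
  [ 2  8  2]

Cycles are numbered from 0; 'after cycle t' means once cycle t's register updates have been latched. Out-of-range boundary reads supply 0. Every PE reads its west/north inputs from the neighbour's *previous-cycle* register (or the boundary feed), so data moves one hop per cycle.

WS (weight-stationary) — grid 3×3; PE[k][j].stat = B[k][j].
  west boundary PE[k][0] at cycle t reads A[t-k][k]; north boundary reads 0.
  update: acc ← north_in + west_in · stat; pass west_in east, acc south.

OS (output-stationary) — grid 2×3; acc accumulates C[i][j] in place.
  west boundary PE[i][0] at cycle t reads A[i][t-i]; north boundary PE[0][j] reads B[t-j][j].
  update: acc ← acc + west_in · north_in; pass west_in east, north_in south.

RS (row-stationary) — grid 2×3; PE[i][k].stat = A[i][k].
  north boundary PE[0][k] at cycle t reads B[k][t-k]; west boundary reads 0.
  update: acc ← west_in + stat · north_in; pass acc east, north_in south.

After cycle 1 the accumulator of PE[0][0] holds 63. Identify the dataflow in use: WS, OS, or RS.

— WS: 3×3; PE[0][0] trace:
  after 0 — PE[0][0] acc=56, pass-E 8, pass-S 56
  after 1 — PE[0][0] acc=63, pass-E 9, pass-S 63
— OS: 2×3; PE[0][0] trace:
  after 0 — PE[0][0] acc=56, pass-E 8, pass-S 7
  after 1 — PE[0][0] acc=92, pass-E 4, pass-S 9
— RS: 2×3; PE[0][0] trace:
  after 0 — PE[0][0] acc=56, pass-E 56, pass-S 7
  after 1 — PE[0][0] acc=40, pass-E 40, pass-S 5

dataflow = WS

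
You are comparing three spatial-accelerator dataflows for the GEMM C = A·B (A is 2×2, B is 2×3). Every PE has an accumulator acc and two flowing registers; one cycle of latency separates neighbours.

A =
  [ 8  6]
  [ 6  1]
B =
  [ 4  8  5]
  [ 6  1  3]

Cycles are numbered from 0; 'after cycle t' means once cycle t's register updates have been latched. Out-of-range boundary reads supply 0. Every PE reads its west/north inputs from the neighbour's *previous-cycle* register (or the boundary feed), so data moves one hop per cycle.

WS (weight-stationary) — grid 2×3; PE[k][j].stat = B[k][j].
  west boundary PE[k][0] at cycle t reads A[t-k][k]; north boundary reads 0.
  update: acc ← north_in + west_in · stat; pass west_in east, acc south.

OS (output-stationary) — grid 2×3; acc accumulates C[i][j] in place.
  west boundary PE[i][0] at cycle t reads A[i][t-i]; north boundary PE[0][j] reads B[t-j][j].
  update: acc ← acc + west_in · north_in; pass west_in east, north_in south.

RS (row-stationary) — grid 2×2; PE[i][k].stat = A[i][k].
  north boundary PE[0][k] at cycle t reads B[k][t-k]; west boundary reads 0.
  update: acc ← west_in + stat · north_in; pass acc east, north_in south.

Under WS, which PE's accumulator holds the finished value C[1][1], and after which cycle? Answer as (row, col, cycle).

(row, col, cycle) = (1, 1, 3)

WS: C[1][1] accumulates in PE[1][1]:
  step 0 · PE1,1: acc=0; fwd→0 fwd↓0
  step 1 · PE1,1: acc=0; fwd→0 fwd↓0
  step 2 · PE1,1: acc=70; fwd→6 fwd↓70
  step 3 · PE1,1: acc=49; fwd→1 fwd↓49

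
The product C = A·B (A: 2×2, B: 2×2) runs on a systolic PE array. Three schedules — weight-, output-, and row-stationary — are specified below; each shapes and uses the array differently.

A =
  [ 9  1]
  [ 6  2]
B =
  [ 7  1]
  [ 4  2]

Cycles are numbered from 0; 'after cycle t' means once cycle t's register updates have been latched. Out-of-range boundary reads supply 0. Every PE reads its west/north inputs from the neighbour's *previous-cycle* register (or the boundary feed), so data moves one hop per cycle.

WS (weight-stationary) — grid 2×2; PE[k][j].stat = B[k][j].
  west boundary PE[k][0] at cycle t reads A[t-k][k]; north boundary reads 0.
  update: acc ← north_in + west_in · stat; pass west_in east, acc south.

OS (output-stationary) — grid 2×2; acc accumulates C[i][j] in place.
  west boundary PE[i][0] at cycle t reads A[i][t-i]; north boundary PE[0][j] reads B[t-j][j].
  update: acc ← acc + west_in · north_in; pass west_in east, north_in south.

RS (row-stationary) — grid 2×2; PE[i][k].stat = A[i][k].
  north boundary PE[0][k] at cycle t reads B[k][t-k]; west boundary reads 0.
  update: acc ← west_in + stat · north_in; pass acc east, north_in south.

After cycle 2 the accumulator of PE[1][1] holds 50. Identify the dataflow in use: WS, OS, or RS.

WS (2×2 grid), PE[1][1]:
  after 0 — PE[1][1] acc=0, pass-E 0, pass-S 0
  after 1 — PE[1][1] acc=0, pass-E 0, pass-S 0
  after 2 — PE[1][1] acc=11, pass-E 1, pass-S 11
OS (2×2 grid), PE[1][1]:
  after 0 — PE[1][1] acc=0, pass-E 0, pass-S 0
  after 1 — PE[1][1] acc=0, pass-E 0, pass-S 0
  after 2 — PE[1][1] acc=6, pass-E 6, pass-S 1
RS (2×2 grid), PE[1][1]:
  after 0 — PE[1][1] acc=0, pass-E 0, pass-S 0
  after 1 — PE[1][1] acc=0, pass-E 0, pass-S 0
  after 2 — PE[1][1] acc=50, pass-E 50, pass-S 4

dataflow = RS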